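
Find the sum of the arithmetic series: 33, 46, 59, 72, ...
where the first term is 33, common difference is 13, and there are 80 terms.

Sₙ = n/2 × (first + last)
Last term = a + (n-1)d = 33 + (80-1)×13 = 1060
S_80 = 80/2 × (33 + 1060)
S_80 = 80/2 × 1093 = 43720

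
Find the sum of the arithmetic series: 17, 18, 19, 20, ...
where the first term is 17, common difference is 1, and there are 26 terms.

Sₙ = n/2 × (first + last)
Last term = a + (n-1)d = 17 + (26-1)×1 = 42
S_26 = 26/2 × (17 + 42)
S_26 = 26/2 × 59 = 767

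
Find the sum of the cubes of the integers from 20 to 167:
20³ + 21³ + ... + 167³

Use ∑_{k=1}^{n} k³ = [n(n+1)/2]², then subtract the first 19 terms.
∑_{k=1}^{167} k³ = [167×168/2]² = 14028² = 196784784
∑_{k=1}^{19} k³ = [19×20/2]² = 190² = 36100
∑_{k=20}^{167} k³ = 196784784 - 36100 = 196748684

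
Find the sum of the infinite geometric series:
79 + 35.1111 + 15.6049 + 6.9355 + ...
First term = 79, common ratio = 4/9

For |r| < 1, S = a / (1 - r)
S = 79 / (1 - (4/9))
S = 79 / (5/9)
S = 711/5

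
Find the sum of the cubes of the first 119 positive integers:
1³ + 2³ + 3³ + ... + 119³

Formula: ∑k³ = [n(n+1)/2]²
= [119×120/2]²
= 7140²
= 50979600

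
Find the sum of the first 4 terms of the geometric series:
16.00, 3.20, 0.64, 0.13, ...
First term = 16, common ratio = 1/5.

Sₙ = a(1 - rⁿ) / (1 - r)
S_4 = 16(1 - (1/5)^4) / (1 - (1/5))
S_4 = 16(1 - (1/625)) / (4/5)
S_4 = 2496/125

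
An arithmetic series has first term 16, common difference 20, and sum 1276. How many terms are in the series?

Using S = n/2 × [2a + (n-1)d]
1276 = n/2 × [2(16) + (n-1)(20)]
1276 = n/2 × [32 + 20n - 20]
2552 = n × [12 + 20n]
20n² + (12)n - 2552 = 0
Discriminant: Δ = (12)² - 4(20)(-2552) = 144 + 204160 = 204304
√Δ = 452
n = [-(12) + √Δ] / (2·20) = (-12 + 452) / 40 = 440 / 40 = 11
(The negative root is discarded since n must be a positive integer.)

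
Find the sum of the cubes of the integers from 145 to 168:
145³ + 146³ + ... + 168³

Use ∑_{k=1}^{n} k³ = [n(n+1)/2]², then subtract the first 144 terms.
∑_{k=1}^{168} k³ = [168×169/2]² = 14196² = 201526416
∑_{k=1}^{144} k³ = [144×145/2]² = 10440² = 108993600
∑_{k=145}^{168} k³ = 201526416 - 108993600 = 92532816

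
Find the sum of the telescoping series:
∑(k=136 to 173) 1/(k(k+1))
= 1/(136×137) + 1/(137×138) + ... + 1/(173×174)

Partial fractions: 1/(k(k+1)) = 1/k - 1/(k+1)
The series telescopes:
= (1/136 - 1/137) + (1/137 - 1/138) + ... + (1/173 - 1/174)
= 1/136 - 1/174
= 19/11832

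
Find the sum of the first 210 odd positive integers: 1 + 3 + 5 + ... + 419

Sum of first n odd numbers = n²
= 210²
= 44100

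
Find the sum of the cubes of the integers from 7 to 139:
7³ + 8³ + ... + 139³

Use ∑_{k=1}^{n} k³ = [n(n+1)/2]², then subtract the first 6 terms.
∑_{k=1}^{139} k³ = [139×140/2]² = 9730² = 94672900
∑_{k=1}^{6} k³ = [6×7/2]² = 21² = 441
∑_{k=7}^{139} k³ = 94672900 - 441 = 94672459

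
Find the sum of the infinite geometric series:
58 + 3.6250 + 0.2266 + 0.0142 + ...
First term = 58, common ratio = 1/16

For |r| < 1, S = a / (1 - r)
S = 58 / (1 - (1/16))
S = 58 / (15/16)
S = 928/15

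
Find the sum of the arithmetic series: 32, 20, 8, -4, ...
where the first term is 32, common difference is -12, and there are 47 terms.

Sₙ = n/2 × (first + last)
Last term = a + (n-1)d = 32 + (47-1)×(-12) = -520
S_47 = 47/2 × (32 + (-520))
S_47 = 47/2 × (-488) = -11468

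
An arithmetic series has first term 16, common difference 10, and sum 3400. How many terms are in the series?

Using S = n/2 × [2a + (n-1)d]
3400 = n/2 × [2(16) + (n-1)(10)]
3400 = n/2 × [32 + 10n - 10]
6800 = n × [22 + 10n]
10n² + (22)n - 6800 = 0
Discriminant: Δ = (22)² - 4(10)(-6800) = 484 + 272000 = 272484
√Δ = 522
n = [-(22) + √Δ] / (2·10) = (-22 + 522) / 20 = 500 / 20 = 25
(The negative root is discarded since n must be a positive integer.)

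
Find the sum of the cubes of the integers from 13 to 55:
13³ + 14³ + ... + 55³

Use ∑_{k=1}^{n} k³ = [n(n+1)/2]², then subtract the first 12 terms.
∑_{k=1}^{55} k³ = [55×56/2]² = 1540² = 2371600
∑_{k=1}^{12} k³ = [12×13/2]² = 78² = 6084
∑_{k=13}^{55} k³ = 2371600 - 6084 = 2365516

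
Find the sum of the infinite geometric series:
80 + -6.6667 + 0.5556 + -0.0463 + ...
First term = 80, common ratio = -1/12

For |r| < 1, S = a / (1 - r)
S = 80 / (1 - (-1/12))
S = 80 / (13/12)
S = 960/13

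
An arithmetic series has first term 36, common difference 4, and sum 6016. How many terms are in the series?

Using S = n/2 × [2a + (n-1)d]
6016 = n/2 × [2(36) + (n-1)(4)]
6016 = n/2 × [72 + 4n - 4]
12032 = n × [68 + 4n]
4n² + (68)n - 12032 = 0
Discriminant: Δ = (68)² - 4(4)(-12032) = 4624 + 192512 = 197136
√Δ = 444
n = [-(68) + √Δ] / (2·4) = (-68 + 444) / 8 = 376 / 8 = 47
(The negative root is discarded since n must be a positive integer.)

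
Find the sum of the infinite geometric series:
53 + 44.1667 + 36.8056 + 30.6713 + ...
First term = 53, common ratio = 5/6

For |r| < 1, S = a / (1 - r)
S = 53 / (1 - (5/6))
S = 53 / (1/6)
S = 318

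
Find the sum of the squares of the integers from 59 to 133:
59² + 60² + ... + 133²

Use ∑_{k=1}^{n} k² = n(n+1)(2n+1)/6, then subtract the first 58 terms.
∑_{k=1}^{133} k² = 133×134×267/6 = 793079
∑_{k=1}^{58} k² = 58×59×117/6 = 66729
∑_{k=59}^{133} k² = 793079 - 66729 = 726350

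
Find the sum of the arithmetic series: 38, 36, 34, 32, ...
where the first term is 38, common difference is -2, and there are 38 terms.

Sₙ = n/2 × (first + last)
Last term = a + (n-1)d = 38 + (38-1)×(-2) = -36
S_38 = 38/2 × (38 + (-36))
S_38 = 38/2 × 2 = 38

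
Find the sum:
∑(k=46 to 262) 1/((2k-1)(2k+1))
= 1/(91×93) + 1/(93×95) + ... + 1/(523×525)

Partial fractions: 1/((2k-1)(2k+1)) = (1/2)[1/(2k-1) - 1/(2k+1)]
The series telescopes:
= (1/2)[1/91 - 1/525]
= 31/6825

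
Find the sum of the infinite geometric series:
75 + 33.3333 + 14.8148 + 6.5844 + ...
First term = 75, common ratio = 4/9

For |r| < 1, S = a / (1 - r)
S = 75 / (1 - (4/9))
S = 75 / (5/9)
S = 135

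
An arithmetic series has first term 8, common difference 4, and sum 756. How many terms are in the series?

Using S = n/2 × [2a + (n-1)d]
756 = n/2 × [2(8) + (n-1)(4)]
756 = n/2 × [16 + 4n - 4]
1512 = n × [12 + 4n]
4n² + (12)n - 1512 = 0
Discriminant: Δ = (12)² - 4(4)(-1512) = 144 + 24192 = 24336
√Δ = 156
n = [-(12) + √Δ] / (2·4) = (-12 + 156) / 8 = 144 / 8 = 18
(The negative root is discarded since n must be a positive integer.)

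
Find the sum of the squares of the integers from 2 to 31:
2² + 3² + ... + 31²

Use ∑_{k=1}^{n} k² = n(n+1)(2n+1)/6, then subtract the first 1 terms.
∑_{k=1}^{31} k² = 31×32×63/6 = 10416
∑_{k=1}^{1} k² = 1×2×3/6 = 1
∑_{k=2}^{31} k² = 10416 - 1 = 10415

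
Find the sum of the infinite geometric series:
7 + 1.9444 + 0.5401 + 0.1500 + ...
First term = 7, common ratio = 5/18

For |r| < 1, S = a / (1 - r)
S = 7 / (1 - (5/18))
S = 7 / (13/18)
S = 126/13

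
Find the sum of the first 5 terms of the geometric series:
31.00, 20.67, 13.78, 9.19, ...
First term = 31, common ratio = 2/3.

Sₙ = a(1 - rⁿ) / (1 - r)
S_5 = 31(1 - (2/3)^5) / (1 - (2/3))
S_5 = 31(1 - (32/243)) / (1/3)
S_5 = 6541/81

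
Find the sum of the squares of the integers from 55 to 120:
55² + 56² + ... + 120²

Use ∑_{k=1}^{n} k² = n(n+1)(2n+1)/6, then subtract the first 54 terms.
∑_{k=1}^{120} k² = 120×121×241/6 = 583220
∑_{k=1}^{54} k² = 54×55×109/6 = 53955
∑_{k=55}^{120} k² = 583220 - 53955 = 529265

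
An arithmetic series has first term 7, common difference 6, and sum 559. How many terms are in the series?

Using S = n/2 × [2a + (n-1)d]
559 = n/2 × [2(7) + (n-1)(6)]
559 = n/2 × [14 + 6n - 6]
1118 = n × [8 + 6n]
6n² + (8)n - 1118 = 0
Discriminant: Δ = (8)² - 4(6)(-1118) = 64 + 26832 = 26896
√Δ = 164
n = [-(8) + √Δ] / (2·6) = (-8 + 164) / 12 = 156 / 12 = 13
(The negative root is discarded since n must be a positive integer.)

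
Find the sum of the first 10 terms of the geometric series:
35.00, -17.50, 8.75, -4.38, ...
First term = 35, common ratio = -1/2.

Sₙ = a(1 - rⁿ) / (1 - r)
S_10 = 35(1 - (-1/2)^10) / (1 - (-1/2))
S_10 = 35(1 - (1/1024)) / (3/2)
S_10 = 11935/512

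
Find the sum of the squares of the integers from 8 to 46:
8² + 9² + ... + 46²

Use ∑_{k=1}^{n} k² = n(n+1)(2n+1)/6, then subtract the first 7 terms.
∑_{k=1}^{46} k² = 46×47×93/6 = 33511
∑_{k=1}^{7} k² = 7×8×15/6 = 140
∑_{k=8}^{46} k² = 33511 - 140 = 33371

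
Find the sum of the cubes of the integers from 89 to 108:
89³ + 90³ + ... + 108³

Use ∑_{k=1}^{n} k³ = [n(n+1)/2]², then subtract the first 88 terms.
∑_{k=1}^{108} k³ = [108×109/2]² = 5886² = 34644996
∑_{k=1}^{88} k³ = [88×89/2]² = 3916² = 15335056
∑_{k=89}^{108} k³ = 34644996 - 15335056 = 19309940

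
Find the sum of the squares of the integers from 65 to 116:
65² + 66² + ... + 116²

Use ∑_{k=1}^{n} k² = n(n+1)(2n+1)/6, then subtract the first 64 terms.
∑_{k=1}^{116} k² = 116×117×233/6 = 527046
∑_{k=1}^{64} k² = 64×65×129/6 = 89440
∑_{k=65}^{116} k² = 527046 - 89440 = 437606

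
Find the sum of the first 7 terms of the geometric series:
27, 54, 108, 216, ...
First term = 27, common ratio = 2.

Sₙ = a(1 - rⁿ) / (1 - r)
S_7 = 27(1 - 2^7) / (1 - 2)
S_7 = 27(1 - 128) / (-1)
S_7 = 3429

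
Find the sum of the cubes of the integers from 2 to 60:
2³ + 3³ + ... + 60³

Use ∑_{k=1}^{n} k³ = [n(n+1)/2]², then subtract the first 1 terms.
∑_{k=1}^{60} k³ = [60×61/2]² = 1830² = 3348900
∑_{k=1}^{1} k³ = [1×2/2]² = 1² = 1
∑_{k=2}^{60} k³ = 3348900 - 1 = 3348899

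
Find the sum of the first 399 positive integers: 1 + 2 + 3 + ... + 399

Formula: ∑k = n(n+1)/2
= 399×400/2
= 159600/2
= 79800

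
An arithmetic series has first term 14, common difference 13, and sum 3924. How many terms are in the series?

Using S = n/2 × [2a + (n-1)d]
3924 = n/2 × [2(14) + (n-1)(13)]
3924 = n/2 × [28 + 13n - 13]
7848 = n × [15 + 13n]
13n² + (15)n - 7848 = 0
Discriminant: Δ = (15)² - 4(13)(-7848) = 225 + 408096 = 408321
√Δ = 639
n = [-(15) + √Δ] / (2·13) = (-15 + 639) / 26 = 624 / 26 = 24
(The negative root is discarded since n must be a positive integer.)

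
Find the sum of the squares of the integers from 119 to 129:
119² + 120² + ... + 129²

Use ∑_{k=1}^{n} k² = n(n+1)(2n+1)/6, then subtract the first 118 terms.
∑_{k=1}^{129} k² = 129×130×259/6 = 723905
∑_{k=1}^{118} k² = 118×119×237/6 = 554659
∑_{k=119}^{129} k² = 723905 - 554659 = 169246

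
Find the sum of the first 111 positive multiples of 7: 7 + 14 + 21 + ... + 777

Factor out 7: = 7(1 + 2 + ... + 111) = 7 × n(n+1)/2
= 7 × 111×112/2
= 7 × 6216
= 43512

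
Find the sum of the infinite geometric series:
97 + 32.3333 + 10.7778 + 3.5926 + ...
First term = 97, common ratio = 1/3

For |r| < 1, S = a / (1 - r)
S = 97 / (1 - (1/3))
S = 97 / (2/3)
S = 291/2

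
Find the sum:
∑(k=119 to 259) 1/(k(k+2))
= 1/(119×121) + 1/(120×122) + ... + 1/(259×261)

Partial fractions: 1/(k(k+2)) = (1/2)[1/k - 1/(k+2)]
Telescoping leaves the first two and last two terms:
= (1/2)[1/119 + 1/120 - 1/260 - 1/261]
= 146311/32301360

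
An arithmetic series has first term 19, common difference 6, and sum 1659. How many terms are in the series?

Using S = n/2 × [2a + (n-1)d]
1659 = n/2 × [2(19) + (n-1)(6)]
1659 = n/2 × [38 + 6n - 6]
3318 = n × [32 + 6n]
6n² + (32)n - 3318 = 0
Discriminant: Δ = (32)² - 4(6)(-3318) = 1024 + 79632 = 80656
√Δ = 284
n = [-(32) + √Δ] / (2·6) = (-32 + 284) / 12 = 252 / 12 = 21
(The negative root is discarded since n must be a positive integer.)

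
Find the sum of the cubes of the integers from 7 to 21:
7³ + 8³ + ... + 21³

Use ∑_{k=1}^{n} k³ = [n(n+1)/2]², then subtract the first 6 terms.
∑_{k=1}^{21} k³ = [21×22/2]² = 231² = 53361
∑_{k=1}^{6} k³ = [6×7/2]² = 21² = 441
∑_{k=7}^{21} k³ = 53361 - 441 = 52920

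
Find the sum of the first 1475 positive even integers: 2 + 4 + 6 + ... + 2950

Sum of first n even numbers = n(n+1)
= 1475×1476
= 2177100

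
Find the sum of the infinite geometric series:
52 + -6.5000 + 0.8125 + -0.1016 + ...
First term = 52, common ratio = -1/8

For |r| < 1, S = a / (1 - r)
S = 52 / (1 - (-1/8))
S = 52 / (9/8)
S = 416/9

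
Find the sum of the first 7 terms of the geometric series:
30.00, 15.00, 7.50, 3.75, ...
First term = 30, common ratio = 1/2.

Sₙ = a(1 - rⁿ) / (1 - r)
S_7 = 30(1 - (1/2)^7) / (1 - (1/2))
S_7 = 30(1 - (1/128)) / (1/2)
S_7 = 1905/32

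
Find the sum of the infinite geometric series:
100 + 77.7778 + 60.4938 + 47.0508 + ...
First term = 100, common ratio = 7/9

For |r| < 1, S = a / (1 - r)
S = 100 / (1 - (7/9))
S = 100 / (2/9)
S = 450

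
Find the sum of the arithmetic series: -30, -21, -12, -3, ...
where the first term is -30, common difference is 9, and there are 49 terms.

Sₙ = n/2 × (first + last)
Last term = a + (n-1)d = -30 + (49-1)×9 = 402
S_49 = 49/2 × (-30 + 402)
S_49 = 49/2 × 372 = 9114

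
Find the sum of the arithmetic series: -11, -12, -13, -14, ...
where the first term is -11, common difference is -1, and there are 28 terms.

Sₙ = n/2 × (first + last)
Last term = a + (n-1)d = -11 + (28-1)×(-1) = -38
S_28 = 28/2 × (-11 + (-38))
S_28 = 28/2 × (-49) = -686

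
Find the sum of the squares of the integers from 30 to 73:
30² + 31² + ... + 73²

Use ∑_{k=1}^{n} k² = n(n+1)(2n+1)/6, then subtract the first 29 terms.
∑_{k=1}^{73} k² = 73×74×147/6 = 132349
∑_{k=1}^{29} k² = 29×30×59/6 = 8555
∑_{k=30}^{73} k² = 132349 - 8555 = 123794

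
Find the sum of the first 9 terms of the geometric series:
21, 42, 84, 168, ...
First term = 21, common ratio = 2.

Sₙ = a(1 - rⁿ) / (1 - r)
S_9 = 21(1 - 2^9) / (1 - 2)
S_9 = 21(1 - 512) / (-1)
S_9 = 10731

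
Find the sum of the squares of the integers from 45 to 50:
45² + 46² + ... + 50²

Use ∑_{k=1}^{n} k² = n(n+1)(2n+1)/6, then subtract the first 44 terms.
∑_{k=1}^{50} k² = 50×51×101/6 = 42925
∑_{k=1}^{44} k² = 44×45×89/6 = 29370
∑_{k=45}^{50} k² = 42925 - 29370 = 13555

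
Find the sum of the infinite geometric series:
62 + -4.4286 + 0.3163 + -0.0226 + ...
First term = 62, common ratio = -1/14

For |r| < 1, S = a / (1 - r)
S = 62 / (1 - (-1/14))
S = 62 / (15/14)
S = 868/15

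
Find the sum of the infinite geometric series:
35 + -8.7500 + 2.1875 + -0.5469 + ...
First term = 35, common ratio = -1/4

For |r| < 1, S = a / (1 - r)
S = 35 / (1 - (-1/4))
S = 35 / (5/4)
S = 28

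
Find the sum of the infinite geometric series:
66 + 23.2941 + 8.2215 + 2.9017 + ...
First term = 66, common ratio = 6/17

For |r| < 1, S = a / (1 - r)
S = 66 / (1 - (6/17))
S = 66 / (11/17)
S = 102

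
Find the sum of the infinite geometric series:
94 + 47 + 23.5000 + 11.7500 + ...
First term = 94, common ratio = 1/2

For |r| < 1, S = a / (1 - r)
S = 94 / (1 - (1/2))
S = 94 / (1/2)
S = 188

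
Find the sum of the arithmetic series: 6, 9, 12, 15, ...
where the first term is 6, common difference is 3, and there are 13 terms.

Sₙ = n/2 × (first + last)
Last term = a + (n-1)d = 6 + (13-1)×3 = 42
S_13 = 13/2 × (6 + 42)
S_13 = 13/2 × 48 = 312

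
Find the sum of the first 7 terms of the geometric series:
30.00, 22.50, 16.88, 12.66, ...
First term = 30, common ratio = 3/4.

Sₙ = a(1 - rⁿ) / (1 - r)
S_7 = 30(1 - (3/4)^7) / (1 - (3/4))
S_7 = 30(1 - (2187/16384)) / (1/4)
S_7 = 212955/2048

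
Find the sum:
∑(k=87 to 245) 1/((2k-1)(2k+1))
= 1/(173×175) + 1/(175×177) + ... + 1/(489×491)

Partial fractions: 1/((2k-1)(2k+1)) = (1/2)[1/(2k-1) - 1/(2k+1)]
The series telescopes:
= (1/2)[1/173 - 1/491]
= 159/84943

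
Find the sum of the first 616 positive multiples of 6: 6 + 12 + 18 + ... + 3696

Factor out 6: = 6(1 + 2 + ... + 616) = 6 × n(n+1)/2
= 6 × 616×617/2
= 6 × 190036
= 1140216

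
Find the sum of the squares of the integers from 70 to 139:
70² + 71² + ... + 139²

Use ∑_{k=1}^{n} k² = n(n+1)(2n+1)/6, then subtract the first 69 terms.
∑_{k=1}^{139} k² = 139×140×279/6 = 904890
∑_{k=1}^{69} k² = 69×70×139/6 = 111895
∑_{k=70}^{139} k² = 904890 - 111895 = 792995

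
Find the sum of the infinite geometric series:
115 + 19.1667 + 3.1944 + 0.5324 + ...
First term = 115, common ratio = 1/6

For |r| < 1, S = a / (1 - r)
S = 115 / (1 - (1/6))
S = 115 / (5/6)
S = 138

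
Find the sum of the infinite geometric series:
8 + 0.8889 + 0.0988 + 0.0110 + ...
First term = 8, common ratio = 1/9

For |r| < 1, S = a / (1 - r)
S = 8 / (1 - (1/9))
S = 8 / (8/9)
S = 9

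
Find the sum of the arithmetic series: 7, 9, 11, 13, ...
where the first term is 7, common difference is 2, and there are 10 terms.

Sₙ = n/2 × (first + last)
Last term = a + (n-1)d = 7 + (10-1)×2 = 25
S_10 = 10/2 × (7 + 25)
S_10 = 10/2 × 32 = 160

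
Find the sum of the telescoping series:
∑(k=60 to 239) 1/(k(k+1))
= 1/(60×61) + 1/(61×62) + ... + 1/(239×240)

Partial fractions: 1/(k(k+1)) = 1/k - 1/(k+1)
The series telescopes:
= (1/60 - 1/61) + (1/61 - 1/62) + ... + (1/239 - 1/240)
= 1/60 - 1/240
= 1/80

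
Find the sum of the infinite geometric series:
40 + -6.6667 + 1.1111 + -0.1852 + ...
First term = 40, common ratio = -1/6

For |r| < 1, S = a / (1 - r)
S = 40 / (1 - (-1/6))
S = 40 / (7/6)
S = 240/7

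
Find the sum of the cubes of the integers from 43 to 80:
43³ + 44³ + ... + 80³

Use ∑_{k=1}^{n} k³ = [n(n+1)/2]², then subtract the first 42 terms.
∑_{k=1}^{80} k³ = [80×81/2]² = 3240² = 10497600
∑_{k=1}^{42} k³ = [42×43/2]² = 903² = 815409
∑_{k=43}^{80} k³ = 10497600 - 815409 = 9682191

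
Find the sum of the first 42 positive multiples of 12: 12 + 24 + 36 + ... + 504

Factor out 12: = 12(1 + 2 + ... + 42) = 12 × n(n+1)/2
= 12 × 42×43/2
= 12 × 903
= 10836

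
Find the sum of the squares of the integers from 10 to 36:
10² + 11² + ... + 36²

Use ∑_{k=1}^{n} k² = n(n+1)(2n+1)/6, then subtract the first 9 terms.
∑_{k=1}^{36} k² = 36×37×73/6 = 16206
∑_{k=1}^{9} k² = 9×10×19/6 = 285
∑_{k=10}^{36} k² = 16206 - 285 = 15921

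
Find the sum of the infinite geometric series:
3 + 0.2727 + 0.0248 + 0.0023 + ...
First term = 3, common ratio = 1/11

For |r| < 1, S = a / (1 - r)
S = 3 / (1 - (1/11))
S = 3 / (10/11)
S = 33/10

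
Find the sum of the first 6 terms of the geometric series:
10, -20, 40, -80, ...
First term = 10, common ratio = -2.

Sₙ = a(1 - rⁿ) / (1 - r)
S_6 = 10(1 - (-2)^6) / (1 - (-2))
S_6 = 10(1 - 64) / (3)
S_6 = -210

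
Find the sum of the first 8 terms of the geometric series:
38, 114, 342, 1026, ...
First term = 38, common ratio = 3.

Sₙ = a(1 - rⁿ) / (1 - r)
S_8 = 38(1 - 3^8) / (1 - 3)
S_8 = 38(1 - 6561) / (-2)
S_8 = 124640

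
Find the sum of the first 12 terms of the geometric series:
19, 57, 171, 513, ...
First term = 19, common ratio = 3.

Sₙ = a(1 - rⁿ) / (1 - r)
S_12 = 19(1 - 3^12) / (1 - 3)
S_12 = 19(1 - 531441) / (-2)
S_12 = 5048680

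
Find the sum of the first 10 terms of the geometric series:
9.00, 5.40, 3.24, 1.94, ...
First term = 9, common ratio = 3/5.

Sₙ = a(1 - rⁿ) / (1 - r)
S_10 = 9(1 - (3/5)^10) / (1 - (3/5))
S_10 = 9(1 - (59049/9765625)) / (2/5)
S_10 = 43679592/1953125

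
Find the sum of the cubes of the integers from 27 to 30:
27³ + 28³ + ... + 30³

Use ∑_{k=1}^{n} k³ = [n(n+1)/2]², then subtract the first 26 terms.
∑_{k=1}^{30} k³ = [30×31/2]² = 465² = 216225
∑_{k=1}^{26} k³ = [26×27/2]² = 351² = 123201
∑_{k=27}^{30} k³ = 216225 - 123201 = 93024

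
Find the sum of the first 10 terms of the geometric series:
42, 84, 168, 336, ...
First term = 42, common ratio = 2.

Sₙ = a(1 - rⁿ) / (1 - r)
S_10 = 42(1 - 2^10) / (1 - 2)
S_10 = 42(1 - 1024) / (-1)
S_10 = 42966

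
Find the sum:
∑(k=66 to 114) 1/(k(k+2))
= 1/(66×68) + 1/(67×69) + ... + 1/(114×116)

Partial fractions: 1/(k(k+2)) = (1/2)[1/k - 1/(k+2)]
Telescoping leaves the first two and last two terms:
= (1/2)[1/66 + 1/67 - 1/115 - 1/116]
= 376369/58989480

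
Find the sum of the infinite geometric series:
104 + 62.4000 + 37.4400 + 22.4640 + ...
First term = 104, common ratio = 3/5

For |r| < 1, S = a / (1 - r)
S = 104 / (1 - (3/5))
S = 104 / (2/5)
S = 260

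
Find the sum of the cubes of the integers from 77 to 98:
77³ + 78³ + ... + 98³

Use ∑_{k=1}^{n} k³ = [n(n+1)/2]², then subtract the first 76 terms.
∑_{k=1}^{98} k³ = [98×99/2]² = 4851² = 23532201
∑_{k=1}^{76} k³ = [76×77/2]² = 2926² = 8561476
∑_{k=77}^{98} k³ = 23532201 - 8561476 = 14970725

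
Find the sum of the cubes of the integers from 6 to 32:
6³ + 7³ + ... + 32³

Use ∑_{k=1}^{n} k³ = [n(n+1)/2]², then subtract the first 5 terms.
∑_{k=1}^{32} k³ = [32×33/2]² = 528² = 278784
∑_{k=1}^{5} k³ = [5×6/2]² = 15² = 225
∑_{k=6}^{32} k³ = 278784 - 225 = 278559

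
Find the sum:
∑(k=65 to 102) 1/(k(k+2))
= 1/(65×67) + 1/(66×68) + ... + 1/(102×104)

Partial fractions: 1/(k(k+2)) = (1/2)[1/k - 1/(k+2)]
Telescoping leaves the first two and last two terms:
= (1/2)[1/65 + 1/66 - 1/103 - 1/104]
= 19817/3534960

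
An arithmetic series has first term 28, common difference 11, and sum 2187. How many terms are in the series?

Using S = n/2 × [2a + (n-1)d]
2187 = n/2 × [2(28) + (n-1)(11)]
2187 = n/2 × [56 + 11n - 11]
4374 = n × [45 + 11n]
11n² + (45)n - 4374 = 0
Discriminant: Δ = (45)² - 4(11)(-4374) = 2025 + 192456 = 194481
√Δ = 441
n = [-(45) + √Δ] / (2·11) = (-45 + 441) / 22 = 396 / 22 = 18
(The negative root is discarded since n must be a positive integer.)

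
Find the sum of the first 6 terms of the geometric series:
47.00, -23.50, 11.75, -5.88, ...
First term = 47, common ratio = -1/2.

Sₙ = a(1 - rⁿ) / (1 - r)
S_6 = 47(1 - (-1/2)^6) / (1 - (-1/2))
S_6 = 47(1 - (1/64)) / (3/2)
S_6 = 987/32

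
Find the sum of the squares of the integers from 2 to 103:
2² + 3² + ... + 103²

Use ∑_{k=1}^{n} k² = n(n+1)(2n+1)/6, then subtract the first 1 terms.
∑_{k=1}^{103} k² = 103×104×207/6 = 369564
∑_{k=1}^{1} k² = 1×2×3/6 = 1
∑_{k=2}^{103} k² = 369564 - 1 = 369563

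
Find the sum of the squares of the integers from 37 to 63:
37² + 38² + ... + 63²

Use ∑_{k=1}^{n} k² = n(n+1)(2n+1)/6, then subtract the first 36 terms.
∑_{k=1}^{63} k² = 63×64×127/6 = 85344
∑_{k=1}^{36} k² = 36×37×73/6 = 16206
∑_{k=37}^{63} k² = 85344 - 16206 = 69138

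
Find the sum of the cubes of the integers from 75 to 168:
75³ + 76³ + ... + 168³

Use ∑_{k=1}^{n} k³ = [n(n+1)/2]², then subtract the first 74 terms.
∑_{k=1}^{168} k³ = [168×169/2]² = 14196² = 201526416
∑_{k=1}^{74} k³ = [74×75/2]² = 2775² = 7700625
∑_{k=75}^{168} k³ = 201526416 - 7700625 = 193825791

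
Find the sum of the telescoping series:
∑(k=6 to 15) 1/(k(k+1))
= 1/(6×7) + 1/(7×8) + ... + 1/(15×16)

Partial fractions: 1/(k(k+1)) = 1/k - 1/(k+1)
The series telescopes:
= (1/6 - 1/7) + (1/7 - 1/8) + ... + (1/15 - 1/16)
= 1/6 - 1/16
= 5/48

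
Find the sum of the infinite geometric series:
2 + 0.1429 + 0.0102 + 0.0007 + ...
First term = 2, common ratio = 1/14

For |r| < 1, S = a / (1 - r)
S = 2 / (1 - (1/14))
S = 2 / (13/14)
S = 28/13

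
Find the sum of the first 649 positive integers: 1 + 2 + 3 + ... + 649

Formula: ∑k = n(n+1)/2
= 649×650/2
= 421850/2
= 210925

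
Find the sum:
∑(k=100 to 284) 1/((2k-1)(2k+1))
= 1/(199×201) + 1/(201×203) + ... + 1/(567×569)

Partial fractions: 1/((2k-1)(2k+1)) = (1/2)[1/(2k-1) - 1/(2k+1)]
The series telescopes:
= (1/2)[1/199 - 1/569]
= 185/113231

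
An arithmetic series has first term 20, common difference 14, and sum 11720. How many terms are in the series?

Using S = n/2 × [2a + (n-1)d]
11720 = n/2 × [2(20) + (n-1)(14)]
11720 = n/2 × [40 + 14n - 14]
23440 = n × [26 + 14n]
14n² + (26)n - 23440 = 0
Discriminant: Δ = (26)² - 4(14)(-23440) = 676 + 1312640 = 1313316
√Δ = 1146
n = [-(26) + √Δ] / (2·14) = (-26 + 1146) / 28 = 1120 / 28 = 40
(The negative root is discarded since n must be a positive integer.)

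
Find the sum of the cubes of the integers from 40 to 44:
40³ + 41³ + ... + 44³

Use ∑_{k=1}^{n} k³ = [n(n+1)/2]², then subtract the first 39 terms.
∑_{k=1}^{44} k³ = [44×45/2]² = 990² = 980100
∑_{k=1}^{39} k³ = [39×40/2]² = 780² = 608400
∑_{k=40}^{44} k³ = 980100 - 608400 = 371700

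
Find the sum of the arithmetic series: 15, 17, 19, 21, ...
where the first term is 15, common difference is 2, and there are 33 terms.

Sₙ = n/2 × (first + last)
Last term = a + (n-1)d = 15 + (33-1)×2 = 79
S_33 = 33/2 × (15 + 79)
S_33 = 33/2 × 94 = 1551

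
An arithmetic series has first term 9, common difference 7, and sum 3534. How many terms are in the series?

Using S = n/2 × [2a + (n-1)d]
3534 = n/2 × [2(9) + (n-1)(7)]
3534 = n/2 × [18 + 7n - 7]
7068 = n × [11 + 7n]
7n² + (11)n - 7068 = 0
Discriminant: Δ = (11)² - 4(7)(-7068) = 121 + 197904 = 198025
√Δ = 445
n = [-(11) + √Δ] / (2·7) = (-11 + 445) / 14 = 434 / 14 = 31
(The negative root is discarded since n must be a positive integer.)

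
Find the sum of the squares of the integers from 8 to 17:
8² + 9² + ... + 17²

Use ∑_{k=1}^{n} k² = n(n+1)(2n+1)/6, then subtract the first 7 terms.
∑_{k=1}^{17} k² = 17×18×35/6 = 1785
∑_{k=1}^{7} k² = 7×8×15/6 = 140
∑_{k=8}^{17} k² = 1785 - 140 = 1645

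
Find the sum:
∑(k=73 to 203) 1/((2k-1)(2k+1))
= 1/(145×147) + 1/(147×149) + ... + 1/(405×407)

Partial fractions: 1/((2k-1)(2k+1)) = (1/2)[1/(2k-1) - 1/(2k+1)]
The series telescopes:
= (1/2)[1/145 - 1/407]
= 131/59015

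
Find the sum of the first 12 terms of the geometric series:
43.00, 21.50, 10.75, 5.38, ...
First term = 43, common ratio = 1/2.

Sₙ = a(1 - rⁿ) / (1 - r)
S_12 = 43(1 - (1/2)^12) / (1 - (1/2))
S_12 = 43(1 - (1/4096)) / (1/2)
S_12 = 176085/2048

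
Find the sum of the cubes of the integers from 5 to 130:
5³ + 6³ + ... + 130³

Use ∑_{k=1}^{n} k³ = [n(n+1)/2]², then subtract the first 4 terms.
∑_{k=1}^{130} k³ = [130×131/2]² = 8515² = 72505225
∑_{k=1}^{4} k³ = [4×5/2]² = 10² = 100
∑_{k=5}^{130} k³ = 72505225 - 100 = 72505125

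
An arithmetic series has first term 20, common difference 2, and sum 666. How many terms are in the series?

Using S = n/2 × [2a + (n-1)d]
666 = n/2 × [2(20) + (n-1)(2)]
666 = n/2 × [40 + 2n - 2]
1332 = n × [38 + 2n]
2n² + (38)n - 1332 = 0
Discriminant: Δ = (38)² - 4(2)(-1332) = 1444 + 10656 = 12100
√Δ = 110
n = [-(38) + √Δ] / (2·2) = (-38 + 110) / 4 = 72 / 4 = 18
(The negative root is discarded since n must be a positive integer.)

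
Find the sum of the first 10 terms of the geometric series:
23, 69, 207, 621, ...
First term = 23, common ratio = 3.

Sₙ = a(1 - rⁿ) / (1 - r)
S_10 = 23(1 - 3^10) / (1 - 3)
S_10 = 23(1 - 59049) / (-2)
S_10 = 679052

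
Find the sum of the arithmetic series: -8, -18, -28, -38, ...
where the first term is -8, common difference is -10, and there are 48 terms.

Sₙ = n/2 × (first + last)
Last term = a + (n-1)d = -8 + (48-1)×(-10) = -478
S_48 = 48/2 × (-8 + (-478))
S_48 = 48/2 × (-486) = -11664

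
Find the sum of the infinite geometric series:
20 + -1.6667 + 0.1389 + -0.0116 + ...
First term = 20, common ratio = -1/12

For |r| < 1, S = a / (1 - r)
S = 20 / (1 - (-1/12))
S = 20 / (13/12)
S = 240/13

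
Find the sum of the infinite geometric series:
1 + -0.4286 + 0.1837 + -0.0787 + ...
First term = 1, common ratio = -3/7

For |r| < 1, S = a / (1 - r)
S = 1 / (1 - (-3/7))
S = 1 / (10/7)
S = 7/10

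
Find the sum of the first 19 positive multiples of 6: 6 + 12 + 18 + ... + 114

Factor out 6: = 6(1 + 2 + ... + 19) = 6 × n(n+1)/2
= 6 × 19×20/2
= 6 × 190
= 1140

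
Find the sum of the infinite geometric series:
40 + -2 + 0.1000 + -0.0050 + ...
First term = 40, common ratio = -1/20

For |r| < 1, S = a / (1 - r)
S = 40 / (1 - (-1/20))
S = 40 / (21/20)
S = 800/21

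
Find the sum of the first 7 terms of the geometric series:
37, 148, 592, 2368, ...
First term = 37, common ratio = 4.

Sₙ = a(1 - rⁿ) / (1 - r)
S_7 = 37(1 - 4^7) / (1 - 4)
S_7 = 37(1 - 16384) / (-3)
S_7 = 202057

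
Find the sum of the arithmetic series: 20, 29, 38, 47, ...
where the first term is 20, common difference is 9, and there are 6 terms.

Sₙ = n/2 × (first + last)
Last term = a + (n-1)d = 20 + (6-1)×9 = 65
S_6 = 6/2 × (20 + 65)
S_6 = 6/2 × 85 = 255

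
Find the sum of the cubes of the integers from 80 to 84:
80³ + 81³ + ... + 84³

Use ∑_{k=1}^{n} k³ = [n(n+1)/2]², then subtract the first 79 terms.
∑_{k=1}^{84} k³ = [84×85/2]² = 3570² = 12744900
∑_{k=1}^{79} k³ = [79×80/2]² = 3160² = 9985600
∑_{k=80}^{84} k³ = 12744900 - 9985600 = 2759300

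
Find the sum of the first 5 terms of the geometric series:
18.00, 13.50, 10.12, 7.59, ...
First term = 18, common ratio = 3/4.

Sₙ = a(1 - rⁿ) / (1 - r)
S_5 = 18(1 - (3/4)^5) / (1 - (3/4))
S_5 = 18(1 - (243/1024)) / (1/4)
S_5 = 7029/128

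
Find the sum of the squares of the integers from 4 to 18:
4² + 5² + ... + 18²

Use ∑_{k=1}^{n} k² = n(n+1)(2n+1)/6, then subtract the first 3 terms.
∑_{k=1}^{18} k² = 18×19×37/6 = 2109
∑_{k=1}^{3} k² = 3×4×7/6 = 14
∑_{k=4}^{18} k² = 2109 - 14 = 2095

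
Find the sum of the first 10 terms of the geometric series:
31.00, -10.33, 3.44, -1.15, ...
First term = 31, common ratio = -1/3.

Sₙ = a(1 - rⁿ) / (1 - r)
S_10 = 31(1 - (-1/3)^10) / (1 - (-1/3))
S_10 = 31(1 - (1/59049)) / (4/3)
S_10 = 457622/19683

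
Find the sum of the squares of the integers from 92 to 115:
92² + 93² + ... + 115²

Use ∑_{k=1}^{n} k² = n(n+1)(2n+1)/6, then subtract the first 91 terms.
∑_{k=1}^{115} k² = 115×116×231/6 = 513590
∑_{k=1}^{91} k² = 91×92×183/6 = 255346
∑_{k=92}^{115} k² = 513590 - 255346 = 258244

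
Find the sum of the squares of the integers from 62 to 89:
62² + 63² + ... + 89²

Use ∑_{k=1}^{n} k² = n(n+1)(2n+1)/6, then subtract the first 61 terms.
∑_{k=1}^{89} k² = 89×90×179/6 = 238965
∑_{k=1}^{61} k² = 61×62×123/6 = 77531
∑_{k=62}^{89} k² = 238965 - 77531 = 161434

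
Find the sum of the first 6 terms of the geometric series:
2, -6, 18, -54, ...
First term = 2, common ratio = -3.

Sₙ = a(1 - rⁿ) / (1 - r)
S_6 = 2(1 - (-3)^6) / (1 - (-3))
S_6 = 2(1 - 729) / (4)
S_6 = -364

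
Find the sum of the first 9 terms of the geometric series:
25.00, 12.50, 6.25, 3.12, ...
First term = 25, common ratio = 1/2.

Sₙ = a(1 - rⁿ) / (1 - r)
S_9 = 25(1 - (1/2)^9) / (1 - (1/2))
S_9 = 25(1 - (1/512)) / (1/2)
S_9 = 12775/256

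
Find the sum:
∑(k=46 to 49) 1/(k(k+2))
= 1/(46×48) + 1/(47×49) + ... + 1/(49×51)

Partial fractions: 1/(k(k+2)) = (1/2)[1/k - 1/(k+2)]
Telescoping leaves the first two and last two terms:
= (1/2)[1/46 + 1/47 - 1/50 - 1/51]
= 4697/2756550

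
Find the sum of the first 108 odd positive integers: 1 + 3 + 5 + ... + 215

Sum of first n odd numbers = n²
= 108²
= 11664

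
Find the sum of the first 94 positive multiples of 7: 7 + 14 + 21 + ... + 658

Factor out 7: = 7(1 + 2 + ... + 94) = 7 × n(n+1)/2
= 7 × 94×95/2
= 7 × 4465
= 31255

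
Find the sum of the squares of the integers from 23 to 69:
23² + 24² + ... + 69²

Use ∑_{k=1}^{n} k² = n(n+1)(2n+1)/6, then subtract the first 22 terms.
∑_{k=1}^{69} k² = 69×70×139/6 = 111895
∑_{k=1}^{22} k² = 22×23×45/6 = 3795
∑_{k=23}^{69} k² = 111895 - 3795 = 108100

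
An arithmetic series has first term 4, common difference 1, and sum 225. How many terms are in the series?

Using S = n/2 × [2a + (n-1)d]
225 = n/2 × [2(4) + (n-1)(1)]
225 = n/2 × [8 + 1n - 1]
450 = n × [7 + 1n]
1n² + (7)n - 450 = 0
Discriminant: Δ = (7)² - 4(1)(-450) = 49 + 1800 = 1849
√Δ = 43
n = [-(7) + √Δ] / (2·1) = (-7 + 43) / 2 = 36 / 2 = 18
(The negative root is discarded since n must be a positive integer.)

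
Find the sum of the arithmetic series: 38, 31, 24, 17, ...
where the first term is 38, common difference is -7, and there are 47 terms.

Sₙ = n/2 × (first + last)
Last term = a + (n-1)d = 38 + (47-1)×(-7) = -284
S_47 = 47/2 × (38 + (-284))
S_47 = 47/2 × (-246) = -5781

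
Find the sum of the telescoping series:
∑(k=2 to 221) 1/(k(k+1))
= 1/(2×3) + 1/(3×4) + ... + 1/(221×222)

Partial fractions: 1/(k(k+1)) = 1/k - 1/(k+1)
The series telescopes:
= (1/2 - 1/3) + (1/3 - 1/4) + ... + (1/221 - 1/222)
= 1/2 - 1/222
= 55/111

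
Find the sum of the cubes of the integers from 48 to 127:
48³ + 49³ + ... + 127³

Use ∑_{k=1}^{n} k³ = [n(n+1)/2]², then subtract the first 47 terms.
∑_{k=1}^{127} k³ = [127×128/2]² = 8128² = 66064384
∑_{k=1}^{47} k³ = [47×48/2]² = 1128² = 1272384
∑_{k=48}^{127} k³ = 66064384 - 1272384 = 64792000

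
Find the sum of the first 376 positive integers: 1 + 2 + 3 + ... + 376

Formula: ∑k = n(n+1)/2
= 376×377/2
= 141752/2
= 70876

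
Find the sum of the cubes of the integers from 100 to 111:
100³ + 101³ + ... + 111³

Use ∑_{k=1}^{n} k³ = [n(n+1)/2]², then subtract the first 99 terms.
∑_{k=1}^{111} k³ = [111×112/2]² = 6216² = 38638656
∑_{k=1}^{99} k³ = [99×100/2]² = 4950² = 24502500
∑_{k=100}^{111} k³ = 38638656 - 24502500 = 14136156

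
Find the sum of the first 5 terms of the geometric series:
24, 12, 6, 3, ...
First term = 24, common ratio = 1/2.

Sₙ = a(1 - rⁿ) / (1 - r)
S_5 = 24(1 - (1/2)^5) / (1 - (1/2))
S_5 = 24(1 - (1/32)) / (1/2)
S_5 = 93/2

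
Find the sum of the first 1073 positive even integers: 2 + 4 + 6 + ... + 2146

Sum of first n even numbers = n(n+1)
= 1073×1074
= 1152402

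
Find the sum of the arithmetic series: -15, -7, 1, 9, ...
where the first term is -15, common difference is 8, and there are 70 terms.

Sₙ = n/2 × (first + last)
Last term = a + (n-1)d = -15 + (70-1)×8 = 537
S_70 = 70/2 × (-15 + 537)
S_70 = 70/2 × 522 = 18270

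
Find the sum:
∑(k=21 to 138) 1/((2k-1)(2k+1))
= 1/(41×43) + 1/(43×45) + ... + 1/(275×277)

Partial fractions: 1/((2k-1)(2k+1)) = (1/2)[1/(2k-1) - 1/(2k+1)]
The series telescopes:
= (1/2)[1/41 - 1/277]
= 118/11357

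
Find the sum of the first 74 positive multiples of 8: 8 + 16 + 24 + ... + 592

Factor out 8: = 8(1 + 2 + ... + 74) = 8 × n(n+1)/2
= 8 × 74×75/2
= 8 × 2775
= 22200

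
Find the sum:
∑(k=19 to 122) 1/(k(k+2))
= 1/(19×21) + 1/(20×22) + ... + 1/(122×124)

Partial fractions: 1/(k(k+2)) = (1/2)[1/k - 1/(k+2)]
Telescoping leaves the first two and last two terms:
= (1/2)[1/19 + 1/20 - 1/123 - 1/124]
= 62621/1448940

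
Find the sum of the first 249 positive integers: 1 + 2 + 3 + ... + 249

Formula: ∑k = n(n+1)/2
= 249×250/2
= 62250/2
= 31125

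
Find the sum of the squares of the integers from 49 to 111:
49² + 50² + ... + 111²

Use ∑_{k=1}^{n} k² = n(n+1)(2n+1)/6, then subtract the first 48 terms.
∑_{k=1}^{111} k² = 111×112×223/6 = 462056
∑_{k=1}^{48} k² = 48×49×97/6 = 38024
∑_{k=49}^{111} k² = 462056 - 38024 = 424032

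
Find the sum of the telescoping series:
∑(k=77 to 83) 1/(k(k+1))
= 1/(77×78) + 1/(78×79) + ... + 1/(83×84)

Partial fractions: 1/(k(k+1)) = 1/k - 1/(k+1)
The series telescopes:
= (1/77 - 1/78) + (1/78 - 1/79) + ... + (1/83 - 1/84)
= 1/77 - 1/84
= 1/924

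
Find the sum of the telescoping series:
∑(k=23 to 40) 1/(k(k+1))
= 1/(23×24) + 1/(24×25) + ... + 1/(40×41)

Partial fractions: 1/(k(k+1)) = 1/k - 1/(k+1)
The series telescopes:
= (1/23 - 1/24) + (1/24 - 1/25) + ... + (1/40 - 1/41)
= 1/23 - 1/41
= 18/943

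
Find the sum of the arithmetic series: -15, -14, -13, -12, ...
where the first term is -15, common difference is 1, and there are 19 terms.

Sₙ = n/2 × (first + last)
Last term = a + (n-1)d = -15 + (19-1)×1 = 3
S_19 = 19/2 × (-15 + 3)
S_19 = 19/2 × (-12) = -114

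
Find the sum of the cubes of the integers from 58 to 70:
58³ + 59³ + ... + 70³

Use ∑_{k=1}^{n} k³ = [n(n+1)/2]², then subtract the first 57 terms.
∑_{k=1}^{70} k³ = [70×71/2]² = 2485² = 6175225
∑_{k=1}^{57} k³ = [57×58/2]² = 1653² = 2732409
∑_{k=58}^{70} k³ = 6175225 - 2732409 = 3442816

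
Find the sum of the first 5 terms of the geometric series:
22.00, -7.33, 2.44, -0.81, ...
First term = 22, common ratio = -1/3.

Sₙ = a(1 - rⁿ) / (1 - r)
S_5 = 22(1 - (-1/3)^5) / (1 - (-1/3))
S_5 = 22(1 - (-1/243)) / (4/3)
S_5 = 1342/81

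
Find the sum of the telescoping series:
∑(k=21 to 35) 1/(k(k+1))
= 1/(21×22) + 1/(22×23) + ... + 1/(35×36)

Partial fractions: 1/(k(k+1)) = 1/k - 1/(k+1)
The series telescopes:
= (1/21 - 1/22) + (1/22 - 1/23) + ... + (1/35 - 1/36)
= 1/21 - 1/36
= 5/252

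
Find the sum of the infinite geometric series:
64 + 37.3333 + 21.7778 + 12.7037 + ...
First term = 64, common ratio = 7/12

For |r| < 1, S = a / (1 - r)
S = 64 / (1 - (7/12))
S = 64 / (5/12)
S = 768/5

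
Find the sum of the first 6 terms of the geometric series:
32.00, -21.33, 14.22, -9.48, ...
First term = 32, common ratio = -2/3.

Sₙ = a(1 - rⁿ) / (1 - r)
S_6 = 32(1 - (-2/3)^6) / (1 - (-2/3))
S_6 = 32(1 - (64/729)) / (5/3)
S_6 = 4256/243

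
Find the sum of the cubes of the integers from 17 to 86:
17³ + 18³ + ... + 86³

Use ∑_{k=1}^{n} k³ = [n(n+1)/2]², then subtract the first 16 terms.
∑_{k=1}^{86} k³ = [86×87/2]² = 3741² = 13995081
∑_{k=1}^{16} k³ = [16×17/2]² = 136² = 18496
∑_{k=17}^{86} k³ = 13995081 - 18496 = 13976585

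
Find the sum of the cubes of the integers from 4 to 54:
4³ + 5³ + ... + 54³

Use ∑_{k=1}^{n} k³ = [n(n+1)/2]², then subtract the first 3 terms.
∑_{k=1}^{54} k³ = [54×55/2]² = 1485² = 2205225
∑_{k=1}^{3} k³ = [3×4/2]² = 6² = 36
∑_{k=4}^{54} k³ = 2205225 - 36 = 2205189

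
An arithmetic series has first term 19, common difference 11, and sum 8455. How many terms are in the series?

Using S = n/2 × [2a + (n-1)d]
8455 = n/2 × [2(19) + (n-1)(11)]
8455 = n/2 × [38 + 11n - 11]
16910 = n × [27 + 11n]
11n² + (27)n - 16910 = 0
Discriminant: Δ = (27)² - 4(11)(-16910) = 729 + 744040 = 744769
√Δ = 863
n = [-(27) + √Δ] / (2·11) = (-27 + 863) / 22 = 836 / 22 = 38
(The negative root is discarded since n must be a positive integer.)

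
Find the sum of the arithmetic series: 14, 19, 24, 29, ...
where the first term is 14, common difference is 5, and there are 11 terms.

Sₙ = n/2 × (first + last)
Last term = a + (n-1)d = 14 + (11-1)×5 = 64
S_11 = 11/2 × (14 + 64)
S_11 = 11/2 × 78 = 429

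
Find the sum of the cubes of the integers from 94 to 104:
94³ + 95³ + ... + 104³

Use ∑_{k=1}^{n} k³ = [n(n+1)/2]², then subtract the first 93 terms.
∑_{k=1}^{104} k³ = [104×105/2]² = 5460² = 29811600
∑_{k=1}^{93} k³ = [93×94/2]² = 4371² = 19105641
∑_{k=94}^{104} k³ = 29811600 - 19105641 = 10705959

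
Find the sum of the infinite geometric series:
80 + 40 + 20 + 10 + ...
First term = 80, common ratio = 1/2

For |r| < 1, S = a / (1 - r)
S = 80 / (1 - (1/2))
S = 80 / (1/2)
S = 160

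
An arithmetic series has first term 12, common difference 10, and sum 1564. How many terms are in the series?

Using S = n/2 × [2a + (n-1)d]
1564 = n/2 × [2(12) + (n-1)(10)]
1564 = n/2 × [24 + 10n - 10]
3128 = n × [14 + 10n]
10n² + (14)n - 3128 = 0
Discriminant: Δ = (14)² - 4(10)(-3128) = 196 + 125120 = 125316
√Δ = 354
n = [-(14) + √Δ] / (2·10) = (-14 + 354) / 20 = 340 / 20 = 17
(The negative root is discarded since n must be a positive integer.)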